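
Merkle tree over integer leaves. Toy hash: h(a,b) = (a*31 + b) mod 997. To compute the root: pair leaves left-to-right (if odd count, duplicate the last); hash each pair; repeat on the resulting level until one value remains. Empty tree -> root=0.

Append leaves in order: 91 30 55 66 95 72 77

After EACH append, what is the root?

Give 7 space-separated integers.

Answer: 91 857 411 422 692 953 400

Derivation:
After append 91 (leaves=[91]):
  L0: [91]
  root=91
After append 30 (leaves=[91, 30]):
  L0: [91, 30]
  L1: h(91,30)=(91*31+30)%997=857 -> [857]
  root=857
After append 55 (leaves=[91, 30, 55]):
  L0: [91, 30, 55]
  L1: h(91,30)=(91*31+30)%997=857 h(55,55)=(55*31+55)%997=763 -> [857, 763]
  L2: h(857,763)=(857*31+763)%997=411 -> [411]
  root=411
After append 66 (leaves=[91, 30, 55, 66]):
  L0: [91, 30, 55, 66]
  L1: h(91,30)=(91*31+30)%997=857 h(55,66)=(55*31+66)%997=774 -> [857, 774]
  L2: h(857,774)=(857*31+774)%997=422 -> [422]
  root=422
After append 95 (leaves=[91, 30, 55, 66, 95]):
  L0: [91, 30, 55, 66, 95]
  L1: h(91,30)=(91*31+30)%997=857 h(55,66)=(55*31+66)%997=774 h(95,95)=(95*31+95)%997=49 -> [857, 774, 49]
  L2: h(857,774)=(857*31+774)%997=422 h(49,49)=(49*31+49)%997=571 -> [422, 571]
  L3: h(422,571)=(422*31+571)%997=692 -> [692]
  root=692
After append 72 (leaves=[91, 30, 55, 66, 95, 72]):
  L0: [91, 30, 55, 66, 95, 72]
  L1: h(91,30)=(91*31+30)%997=857 h(55,66)=(55*31+66)%997=774 h(95,72)=(95*31+72)%997=26 -> [857, 774, 26]
  L2: h(857,774)=(857*31+774)%997=422 h(26,26)=(26*31+26)%997=832 -> [422, 832]
  L3: h(422,832)=(422*31+832)%997=953 -> [953]
  root=953
After append 77 (leaves=[91, 30, 55, 66, 95, 72, 77]):
  L0: [91, 30, 55, 66, 95, 72, 77]
  L1: h(91,30)=(91*31+30)%997=857 h(55,66)=(55*31+66)%997=774 h(95,72)=(95*31+72)%997=26 h(77,77)=(77*31+77)%997=470 -> [857, 774, 26, 470]
  L2: h(857,774)=(857*31+774)%997=422 h(26,470)=(26*31+470)%997=279 -> [422, 279]
  L3: h(422,279)=(422*31+279)%997=400 -> [400]
  root=400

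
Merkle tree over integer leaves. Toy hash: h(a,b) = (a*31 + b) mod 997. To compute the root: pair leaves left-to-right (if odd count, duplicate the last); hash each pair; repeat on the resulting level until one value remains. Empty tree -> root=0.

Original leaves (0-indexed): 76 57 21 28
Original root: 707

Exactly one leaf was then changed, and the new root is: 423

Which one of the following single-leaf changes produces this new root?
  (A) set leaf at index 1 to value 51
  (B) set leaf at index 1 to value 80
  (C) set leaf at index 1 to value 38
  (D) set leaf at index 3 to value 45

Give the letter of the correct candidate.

Original leaves: [76, 57, 21, 28]
Target new root: 423
Try each candidate change and compute the resulting root:
Candidate A: set leaf[1] = 51 -> leaves = [76, 51, 21, 28]
  L0: [76, 51, 21, 28]
  L1: h(76,51)=(76*31+51)%997=413 h(21,28)=(21*31+28)%997=679 -> [413, 679]
  L2: h(413,679)=(413*31+679)%997=521 -> [521]
  root = 521 != target 423
Candidate B: set leaf[1] = 80 -> leaves = [76, 80, 21, 28]
  L0: [76, 80, 21, 28]
  L1: h(76,80)=(76*31+80)%997=442 h(21,28)=(21*31+28)%997=679 -> [442, 679]
  L2: h(442,679)=(442*31+679)%997=423 -> [423]
  root = 423 == target 423  ** MATCH **
Candidate C: set leaf[1] = 38 -> leaves = [76, 38, 21, 28]
  L0: [76, 38, 21, 28]
  L1: h(76,38)=(76*31+38)%997=400 h(21,28)=(21*31+28)%997=679 -> [400, 679]
  L2: h(400,679)=(400*31+679)%997=118 -> [118]
  root = 118 != target 423
Candidate D: set leaf[3] = 45 -> leaves = [76, 57, 21, 45]
  L0: [76, 57, 21, 45]
  L1: h(76,57)=(76*31+57)%997=419 h(21,45)=(21*31+45)%997=696 -> [419, 696]
  L2: h(419,696)=(419*31+696)%997=724 -> [724]
  root = 724 != target 423
Candidate B produces the target root.

Answer: B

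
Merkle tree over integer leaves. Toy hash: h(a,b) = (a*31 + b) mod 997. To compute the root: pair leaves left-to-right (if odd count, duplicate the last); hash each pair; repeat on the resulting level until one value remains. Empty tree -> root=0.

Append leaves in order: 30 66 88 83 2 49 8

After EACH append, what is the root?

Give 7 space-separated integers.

Answer: 30 996 791 786 492 2 147

Derivation:
After append 30 (leaves=[30]):
  L0: [30]
  root=30
After append 66 (leaves=[30, 66]):
  L0: [30, 66]
  L1: h(30,66)=(30*31+66)%997=996 -> [996]
  root=996
After append 88 (leaves=[30, 66, 88]):
  L0: [30, 66, 88]
  L1: h(30,66)=(30*31+66)%997=996 h(88,88)=(88*31+88)%997=822 -> [996, 822]
  L2: h(996,822)=(996*31+822)%997=791 -> [791]
  root=791
After append 83 (leaves=[30, 66, 88, 83]):
  L0: [30, 66, 88, 83]
  L1: h(30,66)=(30*31+66)%997=996 h(88,83)=(88*31+83)%997=817 -> [996, 817]
  L2: h(996,817)=(996*31+817)%997=786 -> [786]
  root=786
After append 2 (leaves=[30, 66, 88, 83, 2]):
  L0: [30, 66, 88, 83, 2]
  L1: h(30,66)=(30*31+66)%997=996 h(88,83)=(88*31+83)%997=817 h(2,2)=(2*31+2)%997=64 -> [996, 817, 64]
  L2: h(996,817)=(996*31+817)%997=786 h(64,64)=(64*31+64)%997=54 -> [786, 54]
  L3: h(786,54)=(786*31+54)%997=492 -> [492]
  root=492
After append 49 (leaves=[30, 66, 88, 83, 2, 49]):
  L0: [30, 66, 88, 83, 2, 49]
  L1: h(30,66)=(30*31+66)%997=996 h(88,83)=(88*31+83)%997=817 h(2,49)=(2*31+49)%997=111 -> [996, 817, 111]
  L2: h(996,817)=(996*31+817)%997=786 h(111,111)=(111*31+111)%997=561 -> [786, 561]
  L3: h(786,561)=(786*31+561)%997=2 -> [2]
  root=2
After append 8 (leaves=[30, 66, 88, 83, 2, 49, 8]):
  L0: [30, 66, 88, 83, 2, 49, 8]
  L1: h(30,66)=(30*31+66)%997=996 h(88,83)=(88*31+83)%997=817 h(2,49)=(2*31+49)%997=111 h(8,8)=(8*31+8)%997=256 -> [996, 817, 111, 256]
  L2: h(996,817)=(996*31+817)%997=786 h(111,256)=(111*31+256)%997=706 -> [786, 706]
  L3: h(786,706)=(786*31+706)%997=147 -> [147]
  root=147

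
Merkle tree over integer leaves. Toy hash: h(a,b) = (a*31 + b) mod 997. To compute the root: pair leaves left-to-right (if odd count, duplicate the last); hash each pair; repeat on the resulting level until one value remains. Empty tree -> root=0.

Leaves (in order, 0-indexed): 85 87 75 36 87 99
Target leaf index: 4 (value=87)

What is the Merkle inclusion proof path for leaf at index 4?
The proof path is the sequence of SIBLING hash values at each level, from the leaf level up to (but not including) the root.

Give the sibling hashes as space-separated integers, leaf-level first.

L0 (leaves): [85, 87, 75, 36, 87, 99], target index=4
L1: h(85,87)=(85*31+87)%997=728 [pair 0] h(75,36)=(75*31+36)%997=367 [pair 1] h(87,99)=(87*31+99)%997=802 [pair 2] -> [728, 367, 802]
  Sibling for proof at L0: 99
L2: h(728,367)=(728*31+367)%997=4 [pair 0] h(802,802)=(802*31+802)%997=739 [pair 1] -> [4, 739]
  Sibling for proof at L1: 802
L3: h(4,739)=(4*31+739)%997=863 [pair 0] -> [863]
  Sibling for proof at L2: 4
Root: 863
Proof path (sibling hashes from leaf to root): [99, 802, 4]

Answer: 99 802 4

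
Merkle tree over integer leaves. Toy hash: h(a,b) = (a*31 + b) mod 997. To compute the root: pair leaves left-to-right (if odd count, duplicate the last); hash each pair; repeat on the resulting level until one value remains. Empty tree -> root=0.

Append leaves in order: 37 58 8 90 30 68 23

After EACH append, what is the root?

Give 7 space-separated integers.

Answer: 37 208 722 804 809 31 766

Derivation:
After append 37 (leaves=[37]):
  L0: [37]
  root=37
After append 58 (leaves=[37, 58]):
  L0: [37, 58]
  L1: h(37,58)=(37*31+58)%997=208 -> [208]
  root=208
After append 8 (leaves=[37, 58, 8]):
  L0: [37, 58, 8]
  L1: h(37,58)=(37*31+58)%997=208 h(8,8)=(8*31+8)%997=256 -> [208, 256]
  L2: h(208,256)=(208*31+256)%997=722 -> [722]
  root=722
After append 90 (leaves=[37, 58, 8, 90]):
  L0: [37, 58, 8, 90]
  L1: h(37,58)=(37*31+58)%997=208 h(8,90)=(8*31+90)%997=338 -> [208, 338]
  L2: h(208,338)=(208*31+338)%997=804 -> [804]
  root=804
After append 30 (leaves=[37, 58, 8, 90, 30]):
  L0: [37, 58, 8, 90, 30]
  L1: h(37,58)=(37*31+58)%997=208 h(8,90)=(8*31+90)%997=338 h(30,30)=(30*31+30)%997=960 -> [208, 338, 960]
  L2: h(208,338)=(208*31+338)%997=804 h(960,960)=(960*31+960)%997=810 -> [804, 810]
  L3: h(804,810)=(804*31+810)%997=809 -> [809]
  root=809
After append 68 (leaves=[37, 58, 8, 90, 30, 68]):
  L0: [37, 58, 8, 90, 30, 68]
  L1: h(37,58)=(37*31+58)%997=208 h(8,90)=(8*31+90)%997=338 h(30,68)=(30*31+68)%997=1 -> [208, 338, 1]
  L2: h(208,338)=(208*31+338)%997=804 h(1,1)=(1*31+1)%997=32 -> [804, 32]
  L3: h(804,32)=(804*31+32)%997=31 -> [31]
  root=31
After append 23 (leaves=[37, 58, 8, 90, 30, 68, 23]):
  L0: [37, 58, 8, 90, 30, 68, 23]
  L1: h(37,58)=(37*31+58)%997=208 h(8,90)=(8*31+90)%997=338 h(30,68)=(30*31+68)%997=1 h(23,23)=(23*31+23)%997=736 -> [208, 338, 1, 736]
  L2: h(208,338)=(208*31+338)%997=804 h(1,736)=(1*31+736)%997=767 -> [804, 767]
  L3: h(804,767)=(804*31+767)%997=766 -> [766]
  root=766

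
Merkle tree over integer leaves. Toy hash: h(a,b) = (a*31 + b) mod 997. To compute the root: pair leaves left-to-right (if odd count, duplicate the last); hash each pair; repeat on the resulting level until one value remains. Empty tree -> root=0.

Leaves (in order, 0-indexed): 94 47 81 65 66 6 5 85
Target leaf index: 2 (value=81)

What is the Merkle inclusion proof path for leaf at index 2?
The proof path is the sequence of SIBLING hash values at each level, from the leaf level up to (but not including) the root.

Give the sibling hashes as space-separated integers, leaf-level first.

Answer: 65 967 44

Derivation:
L0 (leaves): [94, 47, 81, 65, 66, 6, 5, 85], target index=2
L1: h(94,47)=(94*31+47)%997=967 [pair 0] h(81,65)=(81*31+65)%997=582 [pair 1] h(66,6)=(66*31+6)%997=58 [pair 2] h(5,85)=(5*31+85)%997=240 [pair 3] -> [967, 582, 58, 240]
  Sibling for proof at L0: 65
L2: h(967,582)=(967*31+582)%997=649 [pair 0] h(58,240)=(58*31+240)%997=44 [pair 1] -> [649, 44]
  Sibling for proof at L1: 967
L3: h(649,44)=(649*31+44)%997=223 [pair 0] -> [223]
  Sibling for proof at L2: 44
Root: 223
Proof path (sibling hashes from leaf to root): [65, 967, 44]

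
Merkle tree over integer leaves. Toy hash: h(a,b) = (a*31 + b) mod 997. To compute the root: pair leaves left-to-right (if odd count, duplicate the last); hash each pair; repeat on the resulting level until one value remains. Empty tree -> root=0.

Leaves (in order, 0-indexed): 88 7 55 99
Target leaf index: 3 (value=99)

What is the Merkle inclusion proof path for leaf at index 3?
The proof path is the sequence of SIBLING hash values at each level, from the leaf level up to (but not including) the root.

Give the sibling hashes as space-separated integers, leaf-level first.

L0 (leaves): [88, 7, 55, 99], target index=3
L1: h(88,7)=(88*31+7)%997=741 [pair 0] h(55,99)=(55*31+99)%997=807 [pair 1] -> [741, 807]
  Sibling for proof at L0: 55
L2: h(741,807)=(741*31+807)%997=847 [pair 0] -> [847]
  Sibling for proof at L1: 741
Root: 847
Proof path (sibling hashes from leaf to root): [55, 741]

Answer: 55 741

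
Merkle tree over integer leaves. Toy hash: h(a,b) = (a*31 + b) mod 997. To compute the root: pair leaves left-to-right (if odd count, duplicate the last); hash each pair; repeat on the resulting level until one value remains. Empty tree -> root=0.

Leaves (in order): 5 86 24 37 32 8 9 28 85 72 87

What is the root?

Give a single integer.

L0: [5, 86, 24, 37, 32, 8, 9, 28, 85, 72, 87]
L1: h(5,86)=(5*31+86)%997=241 h(24,37)=(24*31+37)%997=781 h(32,8)=(32*31+8)%997=3 h(9,28)=(9*31+28)%997=307 h(85,72)=(85*31+72)%997=713 h(87,87)=(87*31+87)%997=790 -> [241, 781, 3, 307, 713, 790]
L2: h(241,781)=(241*31+781)%997=276 h(3,307)=(3*31+307)%997=400 h(713,790)=(713*31+790)%997=959 -> [276, 400, 959]
L3: h(276,400)=(276*31+400)%997=980 h(959,959)=(959*31+959)%997=778 -> [980, 778]
L4: h(980,778)=(980*31+778)%997=251 -> [251]

Answer: 251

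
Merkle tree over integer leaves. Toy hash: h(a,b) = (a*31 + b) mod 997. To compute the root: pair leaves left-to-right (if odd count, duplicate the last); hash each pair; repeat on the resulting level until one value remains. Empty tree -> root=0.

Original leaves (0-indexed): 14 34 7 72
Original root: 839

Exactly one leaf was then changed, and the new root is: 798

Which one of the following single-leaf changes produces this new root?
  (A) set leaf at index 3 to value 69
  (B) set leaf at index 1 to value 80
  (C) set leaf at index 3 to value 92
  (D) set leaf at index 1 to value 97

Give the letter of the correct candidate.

Original leaves: [14, 34, 7, 72]
Target new root: 798
Try each candidate change and compute the resulting root:
Candidate A: set leaf[3] = 69 -> leaves = [14, 34, 7, 69]
  L0: [14, 34, 7, 69]
  L1: h(14,34)=(14*31+34)%997=468 h(7,69)=(7*31+69)%997=286 -> [468, 286]
  L2: h(468,286)=(468*31+286)%997=836 -> [836]
  root = 836 != target 798
Candidate B: set leaf[1] = 80 -> leaves = [14, 80, 7, 72]
  L0: [14, 80, 7, 72]
  L1: h(14,80)=(14*31+80)%997=514 h(7,72)=(7*31+72)%997=289 -> [514, 289]
  L2: h(514,289)=(514*31+289)%997=271 -> [271]
  root = 271 != target 798
Candidate C: set leaf[3] = 92 -> leaves = [14, 34, 7, 92]
  L0: [14, 34, 7, 92]
  L1: h(14,34)=(14*31+34)%997=468 h(7,92)=(7*31+92)%997=309 -> [468, 309]
  L2: h(468,309)=(468*31+309)%997=859 -> [859]
  root = 859 != target 798
Candidate D: set leaf[1] = 97 -> leaves = [14, 97, 7, 72]
  L0: [14, 97, 7, 72]
  L1: h(14,97)=(14*31+97)%997=531 h(7,72)=(7*31+72)%997=289 -> [531, 289]
  L2: h(531,289)=(531*31+289)%997=798 -> [798]
  root = 798 == target 798  ** MATCH **
Candidate D produces the target root.

Answer: D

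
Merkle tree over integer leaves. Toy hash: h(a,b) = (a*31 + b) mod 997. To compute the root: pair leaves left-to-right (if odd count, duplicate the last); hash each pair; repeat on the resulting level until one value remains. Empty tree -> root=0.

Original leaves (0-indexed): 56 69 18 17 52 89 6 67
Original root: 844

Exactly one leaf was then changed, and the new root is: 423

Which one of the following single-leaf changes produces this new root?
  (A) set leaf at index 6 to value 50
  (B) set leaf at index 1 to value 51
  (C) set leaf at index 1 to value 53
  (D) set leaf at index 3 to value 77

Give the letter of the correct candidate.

Original leaves: [56, 69, 18, 17, 52, 89, 6, 67]
Target new root: 423
Try each candidate change and compute the resulting root:
Candidate A: set leaf[6] = 50 -> leaves = [56, 69, 18, 17, 52, 89, 50, 67]
  L0: [56, 69, 18, 17, 52, 89, 50, 67]
  L1: h(56,69)=(56*31+69)%997=808 h(18,17)=(18*31+17)%997=575 h(52,89)=(52*31+89)%997=704 h(50,67)=(50*31+67)%997=620 -> [808, 575, 704, 620]
  L2: h(808,575)=(808*31+575)%997=698 h(704,620)=(704*31+620)%997=510 -> [698, 510]
  L3: h(698,510)=(698*31+510)%997=214 -> [214]
  root = 214 != target 423
Candidate B: set leaf[1] = 51 -> leaves = [56, 51, 18, 17, 52, 89, 6, 67]
  L0: [56, 51, 18, 17, 52, 89, 6, 67]
  L1: h(56,51)=(56*31+51)%997=790 h(18,17)=(18*31+17)%997=575 h(52,89)=(52*31+89)%997=704 h(6,67)=(6*31+67)%997=253 -> [790, 575, 704, 253]
  L2: h(790,575)=(790*31+575)%997=140 h(704,253)=(704*31+253)%997=143 -> [140, 143]
  L3: h(140,143)=(140*31+143)%997=495 -> [495]
  root = 495 != target 423
Candidate C: set leaf[1] = 53 -> leaves = [56, 53, 18, 17, 52, 89, 6, 67]
  L0: [56, 53, 18, 17, 52, 89, 6, 67]
  L1: h(56,53)=(56*31+53)%997=792 h(18,17)=(18*31+17)%997=575 h(52,89)=(52*31+89)%997=704 h(6,67)=(6*31+67)%997=253 -> [792, 575, 704, 253]
  L2: h(792,575)=(792*31+575)%997=202 h(704,253)=(704*31+253)%997=143 -> [202, 143]
  L3: h(202,143)=(202*31+143)%997=423 -> [423]
  root = 423 == target 423  ** MATCH **
Candidate D: set leaf[3] = 77 -> leaves = [56, 69, 18, 77, 52, 89, 6, 67]
  L0: [56, 69, 18, 77, 52, 89, 6, 67]
  L1: h(56,69)=(56*31+69)%997=808 h(18,77)=(18*31+77)%997=635 h(52,89)=(52*31+89)%997=704 h(6,67)=(6*31+67)%997=253 -> [808, 635, 704, 253]
  L2: h(808,635)=(808*31+635)%997=758 h(704,253)=(704*31+253)%997=143 -> [758, 143]
  L3: h(758,143)=(758*31+143)%997=710 -> [710]
  root = 710 != target 423
Candidate C produces the target root.

Answer: C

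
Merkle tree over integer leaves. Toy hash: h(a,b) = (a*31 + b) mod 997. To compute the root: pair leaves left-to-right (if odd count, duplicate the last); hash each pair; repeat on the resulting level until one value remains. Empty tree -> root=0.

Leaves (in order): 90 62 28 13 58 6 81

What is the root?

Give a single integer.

Answer: 104

Derivation:
L0: [90, 62, 28, 13, 58, 6, 81]
L1: h(90,62)=(90*31+62)%997=858 h(28,13)=(28*31+13)%997=881 h(58,6)=(58*31+6)%997=807 h(81,81)=(81*31+81)%997=598 -> [858, 881, 807, 598]
L2: h(858,881)=(858*31+881)%997=560 h(807,598)=(807*31+598)%997=690 -> [560, 690]
L3: h(560,690)=(560*31+690)%997=104 -> [104]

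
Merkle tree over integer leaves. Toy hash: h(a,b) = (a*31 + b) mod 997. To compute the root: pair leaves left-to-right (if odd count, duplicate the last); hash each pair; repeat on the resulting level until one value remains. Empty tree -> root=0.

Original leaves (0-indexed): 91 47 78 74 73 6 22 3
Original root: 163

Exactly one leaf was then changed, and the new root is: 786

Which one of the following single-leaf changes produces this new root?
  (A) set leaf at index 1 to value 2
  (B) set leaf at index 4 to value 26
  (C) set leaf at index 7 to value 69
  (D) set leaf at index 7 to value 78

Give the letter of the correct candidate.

Answer: A

Derivation:
Original leaves: [91, 47, 78, 74, 73, 6, 22, 3]
Target new root: 786
Try each candidate change and compute the resulting root:
Candidate A: set leaf[1] = 2 -> leaves = [91, 2, 78, 74, 73, 6, 22, 3]
  L0: [91, 2, 78, 74, 73, 6, 22, 3]
  L1: h(91,2)=(91*31+2)%997=829 h(78,74)=(78*31+74)%997=498 h(73,6)=(73*31+6)%997=275 h(22,3)=(22*31+3)%997=685 -> [829, 498, 275, 685]
  L2: h(829,498)=(829*31+498)%997=275 h(275,685)=(275*31+685)%997=237 -> [275, 237]
  L3: h(275,237)=(275*31+237)%997=786 -> [786]
  root = 786 == target 786  ** MATCH **
Candidate B: set leaf[4] = 26 -> leaves = [91, 47, 78, 74, 26, 6, 22, 3]
  L0: [91, 47, 78, 74, 26, 6, 22, 3]
  L1: h(91,47)=(91*31+47)%997=874 h(78,74)=(78*31+74)%997=498 h(26,6)=(26*31+6)%997=812 h(22,3)=(22*31+3)%997=685 -> [874, 498, 812, 685]
  L2: h(874,498)=(874*31+498)%997=673 h(812,685)=(812*31+685)%997=932 -> [673, 932]
  L3: h(673,932)=(673*31+932)%997=858 -> [858]
  root = 858 != target 786
Candidate C: set leaf[7] = 69 -> leaves = [91, 47, 78, 74, 73, 6, 22, 69]
  L0: [91, 47, 78, 74, 73, 6, 22, 69]
  L1: h(91,47)=(91*31+47)%997=874 h(78,74)=(78*31+74)%997=498 h(73,6)=(73*31+6)%997=275 h(22,69)=(22*31+69)%997=751 -> [874, 498, 275, 751]
  L2: h(874,498)=(874*31+498)%997=673 h(275,751)=(275*31+751)%997=303 -> [673, 303]
  L3: h(673,303)=(673*31+303)%997=229 -> [229]
  root = 229 != target 786
Candidate D: set leaf[7] = 78 -> leaves = [91, 47, 78, 74, 73, 6, 22, 78]
  L0: [91, 47, 78, 74, 73, 6, 22, 78]
  L1: h(91,47)=(91*31+47)%997=874 h(78,74)=(78*31+74)%997=498 h(73,6)=(73*31+6)%997=275 h(22,78)=(22*31+78)%997=760 -> [874, 498, 275, 760]
  L2: h(874,498)=(874*31+498)%997=673 h(275,760)=(275*31+760)%997=312 -> [673, 312]
  L3: h(673,312)=(673*31+312)%997=238 -> [238]
  root = 238 != target 786
Candidate A produces the target root.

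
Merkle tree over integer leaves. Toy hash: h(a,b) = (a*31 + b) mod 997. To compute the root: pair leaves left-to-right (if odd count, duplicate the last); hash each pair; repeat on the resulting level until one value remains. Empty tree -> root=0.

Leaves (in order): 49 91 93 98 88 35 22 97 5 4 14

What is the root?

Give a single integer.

Answer: 230

Derivation:
L0: [49, 91, 93, 98, 88, 35, 22, 97, 5, 4, 14]
L1: h(49,91)=(49*31+91)%997=613 h(93,98)=(93*31+98)%997=987 h(88,35)=(88*31+35)%997=769 h(22,97)=(22*31+97)%997=779 h(5,4)=(5*31+4)%997=159 h(14,14)=(14*31+14)%997=448 -> [613, 987, 769, 779, 159, 448]
L2: h(613,987)=(613*31+987)%997=50 h(769,779)=(769*31+779)%997=690 h(159,448)=(159*31+448)%997=392 -> [50, 690, 392]
L3: h(50,690)=(50*31+690)%997=246 h(392,392)=(392*31+392)%997=580 -> [246, 580]
L4: h(246,580)=(246*31+580)%997=230 -> [230]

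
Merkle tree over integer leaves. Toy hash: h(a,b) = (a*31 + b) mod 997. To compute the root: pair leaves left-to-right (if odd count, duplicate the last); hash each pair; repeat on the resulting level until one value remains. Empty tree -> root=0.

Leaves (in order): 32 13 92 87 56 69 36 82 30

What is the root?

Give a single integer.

Answer: 992

Derivation:
L0: [32, 13, 92, 87, 56, 69, 36, 82, 30]
L1: h(32,13)=(32*31+13)%997=8 h(92,87)=(92*31+87)%997=945 h(56,69)=(56*31+69)%997=808 h(36,82)=(36*31+82)%997=201 h(30,30)=(30*31+30)%997=960 -> [8, 945, 808, 201, 960]
L2: h(8,945)=(8*31+945)%997=196 h(808,201)=(808*31+201)%997=324 h(960,960)=(960*31+960)%997=810 -> [196, 324, 810]
L3: h(196,324)=(196*31+324)%997=418 h(810,810)=(810*31+810)%997=995 -> [418, 995]
L4: h(418,995)=(418*31+995)%997=992 -> [992]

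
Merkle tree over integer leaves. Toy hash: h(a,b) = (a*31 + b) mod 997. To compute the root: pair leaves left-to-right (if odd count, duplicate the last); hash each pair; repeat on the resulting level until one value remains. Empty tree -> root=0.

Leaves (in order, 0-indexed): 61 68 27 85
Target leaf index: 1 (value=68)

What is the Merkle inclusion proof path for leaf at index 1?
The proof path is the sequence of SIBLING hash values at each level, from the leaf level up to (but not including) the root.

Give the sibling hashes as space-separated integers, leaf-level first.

Answer: 61 922

Derivation:
L0 (leaves): [61, 68, 27, 85], target index=1
L1: h(61,68)=(61*31+68)%997=962 [pair 0] h(27,85)=(27*31+85)%997=922 [pair 1] -> [962, 922]
  Sibling for proof at L0: 61
L2: h(962,922)=(962*31+922)%997=834 [pair 0] -> [834]
  Sibling for proof at L1: 922
Root: 834
Proof path (sibling hashes from leaf to root): [61, 922]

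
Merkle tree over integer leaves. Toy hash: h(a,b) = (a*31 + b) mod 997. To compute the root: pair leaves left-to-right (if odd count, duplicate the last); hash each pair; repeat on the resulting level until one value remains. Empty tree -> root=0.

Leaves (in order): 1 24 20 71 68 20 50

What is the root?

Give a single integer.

Answer: 270

Derivation:
L0: [1, 24, 20, 71, 68, 20, 50]
L1: h(1,24)=(1*31+24)%997=55 h(20,71)=(20*31+71)%997=691 h(68,20)=(68*31+20)%997=134 h(50,50)=(50*31+50)%997=603 -> [55, 691, 134, 603]
L2: h(55,691)=(55*31+691)%997=402 h(134,603)=(134*31+603)%997=769 -> [402, 769]
L3: h(402,769)=(402*31+769)%997=270 -> [270]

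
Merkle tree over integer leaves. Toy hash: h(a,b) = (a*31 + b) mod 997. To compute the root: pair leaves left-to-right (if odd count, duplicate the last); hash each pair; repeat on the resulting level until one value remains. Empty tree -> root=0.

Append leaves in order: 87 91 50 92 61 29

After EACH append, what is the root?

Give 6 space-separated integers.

Answer: 87 794 292 334 37 10

Derivation:
After append 87 (leaves=[87]):
  L0: [87]
  root=87
After append 91 (leaves=[87, 91]):
  L0: [87, 91]
  L1: h(87,91)=(87*31+91)%997=794 -> [794]
  root=794
After append 50 (leaves=[87, 91, 50]):
  L0: [87, 91, 50]
  L1: h(87,91)=(87*31+91)%997=794 h(50,50)=(50*31+50)%997=603 -> [794, 603]
  L2: h(794,603)=(794*31+603)%997=292 -> [292]
  root=292
After append 92 (leaves=[87, 91, 50, 92]):
  L0: [87, 91, 50, 92]
  L1: h(87,91)=(87*31+91)%997=794 h(50,92)=(50*31+92)%997=645 -> [794, 645]
  L2: h(794,645)=(794*31+645)%997=334 -> [334]
  root=334
After append 61 (leaves=[87, 91, 50, 92, 61]):
  L0: [87, 91, 50, 92, 61]
  L1: h(87,91)=(87*31+91)%997=794 h(50,92)=(50*31+92)%997=645 h(61,61)=(61*31+61)%997=955 -> [794, 645, 955]
  L2: h(794,645)=(794*31+645)%997=334 h(955,955)=(955*31+955)%997=650 -> [334, 650]
  L3: h(334,650)=(334*31+650)%997=37 -> [37]
  root=37
After append 29 (leaves=[87, 91, 50, 92, 61, 29]):
  L0: [87, 91, 50, 92, 61, 29]
  L1: h(87,91)=(87*31+91)%997=794 h(50,92)=(50*31+92)%997=645 h(61,29)=(61*31+29)%997=923 -> [794, 645, 923]
  L2: h(794,645)=(794*31+645)%997=334 h(923,923)=(923*31+923)%997=623 -> [334, 623]
  L3: h(334,623)=(334*31+623)%997=10 -> [10]
  root=10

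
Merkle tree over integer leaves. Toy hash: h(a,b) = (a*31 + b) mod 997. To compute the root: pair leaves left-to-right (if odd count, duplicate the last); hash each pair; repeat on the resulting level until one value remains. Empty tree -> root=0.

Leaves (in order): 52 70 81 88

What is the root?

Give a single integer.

L0: [52, 70, 81, 88]
L1: h(52,70)=(52*31+70)%997=685 h(81,88)=(81*31+88)%997=605 -> [685, 605]
L2: h(685,605)=(685*31+605)%997=903 -> [903]

Answer: 903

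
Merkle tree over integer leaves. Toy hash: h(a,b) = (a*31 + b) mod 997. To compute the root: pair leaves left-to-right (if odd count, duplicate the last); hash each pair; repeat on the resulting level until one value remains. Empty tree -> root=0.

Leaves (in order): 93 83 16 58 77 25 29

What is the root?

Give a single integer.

Answer: 56

Derivation:
L0: [93, 83, 16, 58, 77, 25, 29]
L1: h(93,83)=(93*31+83)%997=972 h(16,58)=(16*31+58)%997=554 h(77,25)=(77*31+25)%997=418 h(29,29)=(29*31+29)%997=928 -> [972, 554, 418, 928]
L2: h(972,554)=(972*31+554)%997=776 h(418,928)=(418*31+928)%997=925 -> [776, 925]
L3: h(776,925)=(776*31+925)%997=56 -> [56]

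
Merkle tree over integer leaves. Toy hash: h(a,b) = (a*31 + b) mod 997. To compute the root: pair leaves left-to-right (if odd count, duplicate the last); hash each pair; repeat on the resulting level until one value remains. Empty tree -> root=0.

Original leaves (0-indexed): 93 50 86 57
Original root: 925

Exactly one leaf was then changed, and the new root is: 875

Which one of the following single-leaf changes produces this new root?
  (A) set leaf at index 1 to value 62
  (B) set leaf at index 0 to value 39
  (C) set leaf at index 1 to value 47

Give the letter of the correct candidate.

Answer: B

Derivation:
Original leaves: [93, 50, 86, 57]
Target new root: 875
Try each candidate change and compute the resulting root:
Candidate A: set leaf[1] = 62 -> leaves = [93, 62, 86, 57]
  L0: [93, 62, 86, 57]
  L1: h(93,62)=(93*31+62)%997=951 h(86,57)=(86*31+57)%997=729 -> [951, 729]
  L2: h(951,729)=(951*31+729)%997=300 -> [300]
  root = 300 != target 875
Candidate B: set leaf[0] = 39 -> leaves = [39, 50, 86, 57]
  L0: [39, 50, 86, 57]
  L1: h(39,50)=(39*31+50)%997=262 h(86,57)=(86*31+57)%997=729 -> [262, 729]
  L2: h(262,729)=(262*31+729)%997=875 -> [875]
  root = 875 == target 875  ** MATCH **
Candidate C: set leaf[1] = 47 -> leaves = [93, 47, 86, 57]
  L0: [93, 47, 86, 57]
  L1: h(93,47)=(93*31+47)%997=936 h(86,57)=(86*31+57)%997=729 -> [936, 729]
  L2: h(936,729)=(936*31+729)%997=832 -> [832]
  root = 832 != target 875
Candidate B produces the target root.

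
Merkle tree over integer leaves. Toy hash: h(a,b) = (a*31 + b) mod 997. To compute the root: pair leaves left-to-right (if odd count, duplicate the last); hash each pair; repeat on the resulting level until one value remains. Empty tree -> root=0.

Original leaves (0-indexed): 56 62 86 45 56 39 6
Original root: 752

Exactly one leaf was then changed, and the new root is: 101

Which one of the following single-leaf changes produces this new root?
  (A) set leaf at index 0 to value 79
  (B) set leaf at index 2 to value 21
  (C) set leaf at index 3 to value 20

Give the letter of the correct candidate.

Answer: B

Derivation:
Original leaves: [56, 62, 86, 45, 56, 39, 6]
Target new root: 101
Try each candidate change and compute the resulting root:
Candidate A: set leaf[0] = 79 -> leaves = [79, 62, 86, 45, 56, 39, 6]
  L0: [79, 62, 86, 45, 56, 39, 6]
  L1: h(79,62)=(79*31+62)%997=517 h(86,45)=(86*31+45)%997=717 h(56,39)=(56*31+39)%997=778 h(6,6)=(6*31+6)%997=192 -> [517, 717, 778, 192]
  L2: h(517,717)=(517*31+717)%997=792 h(778,192)=(778*31+192)%997=382 -> [792, 382]
  L3: h(792,382)=(792*31+382)%997=9 -> [9]
  root = 9 != target 101
Candidate B: set leaf[2] = 21 -> leaves = [56, 62, 21, 45, 56, 39, 6]
  L0: [56, 62, 21, 45, 56, 39, 6]
  L1: h(56,62)=(56*31+62)%997=801 h(21,45)=(21*31+45)%997=696 h(56,39)=(56*31+39)%997=778 h(6,6)=(6*31+6)%997=192 -> [801, 696, 778, 192]
  L2: h(801,696)=(801*31+696)%997=602 h(778,192)=(778*31+192)%997=382 -> [602, 382]
  L3: h(602,382)=(602*31+382)%997=101 -> [101]
  root = 101 == target 101  ** MATCH **
Candidate C: set leaf[3] = 20 -> leaves = [56, 62, 86, 20, 56, 39, 6]
  L0: [56, 62, 86, 20, 56, 39, 6]
  L1: h(56,62)=(56*31+62)%997=801 h(86,20)=(86*31+20)%997=692 h(56,39)=(56*31+39)%997=778 h(6,6)=(6*31+6)%997=192 -> [801, 692, 778, 192]
  L2: h(801,692)=(801*31+692)%997=598 h(778,192)=(778*31+192)%997=382 -> [598, 382]
  L3: h(598,382)=(598*31+382)%997=974 -> [974]
  root = 974 != target 101
Candidate B produces the target root.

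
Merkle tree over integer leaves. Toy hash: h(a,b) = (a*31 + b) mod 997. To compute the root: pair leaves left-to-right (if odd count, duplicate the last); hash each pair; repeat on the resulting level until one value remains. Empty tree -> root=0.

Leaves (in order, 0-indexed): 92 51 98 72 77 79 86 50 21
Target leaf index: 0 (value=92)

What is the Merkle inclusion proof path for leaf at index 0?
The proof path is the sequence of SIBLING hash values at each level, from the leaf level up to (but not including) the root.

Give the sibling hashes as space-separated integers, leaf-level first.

L0 (leaves): [92, 51, 98, 72, 77, 79, 86, 50, 21], target index=0
L1: h(92,51)=(92*31+51)%997=909 [pair 0] h(98,72)=(98*31+72)%997=119 [pair 1] h(77,79)=(77*31+79)%997=472 [pair 2] h(86,50)=(86*31+50)%997=722 [pair 3] h(21,21)=(21*31+21)%997=672 [pair 4] -> [909, 119, 472, 722, 672]
  Sibling for proof at L0: 51
L2: h(909,119)=(909*31+119)%997=382 [pair 0] h(472,722)=(472*31+722)%997=399 [pair 1] h(672,672)=(672*31+672)%997=567 [pair 2] -> [382, 399, 567]
  Sibling for proof at L1: 119
L3: h(382,399)=(382*31+399)%997=277 [pair 0] h(567,567)=(567*31+567)%997=198 [pair 1] -> [277, 198]
  Sibling for proof at L2: 399
L4: h(277,198)=(277*31+198)%997=809 [pair 0] -> [809]
  Sibling for proof at L3: 198
Root: 809
Proof path (sibling hashes from leaf to root): [51, 119, 399, 198]

Answer: 51 119 399 198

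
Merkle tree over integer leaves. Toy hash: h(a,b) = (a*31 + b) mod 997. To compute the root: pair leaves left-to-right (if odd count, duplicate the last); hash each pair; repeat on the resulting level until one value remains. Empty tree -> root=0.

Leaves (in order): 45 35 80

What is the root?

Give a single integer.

Answer: 31

Derivation:
L0: [45, 35, 80]
L1: h(45,35)=(45*31+35)%997=433 h(80,80)=(80*31+80)%997=566 -> [433, 566]
L2: h(433,566)=(433*31+566)%997=31 -> [31]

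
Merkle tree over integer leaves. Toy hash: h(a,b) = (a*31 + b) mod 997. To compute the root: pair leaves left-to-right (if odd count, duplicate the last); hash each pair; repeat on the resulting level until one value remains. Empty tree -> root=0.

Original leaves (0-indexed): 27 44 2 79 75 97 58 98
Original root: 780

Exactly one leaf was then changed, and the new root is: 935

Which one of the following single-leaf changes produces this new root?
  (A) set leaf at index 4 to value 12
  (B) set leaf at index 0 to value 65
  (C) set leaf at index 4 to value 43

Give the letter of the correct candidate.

Original leaves: [27, 44, 2, 79, 75, 97, 58, 98]
Target new root: 935
Try each candidate change and compute the resulting root:
Candidate A: set leaf[4] = 12 -> leaves = [27, 44, 2, 79, 12, 97, 58, 98]
  L0: [27, 44, 2, 79, 12, 97, 58, 98]
  L1: h(27,44)=(27*31+44)%997=881 h(2,79)=(2*31+79)%997=141 h(12,97)=(12*31+97)%997=469 h(58,98)=(58*31+98)%997=899 -> [881, 141, 469, 899]
  L2: h(881,141)=(881*31+141)%997=533 h(469,899)=(469*31+899)%997=483 -> [533, 483]
  L3: h(533,483)=(533*31+483)%997=57 -> [57]
  root = 57 != target 935
Candidate B: set leaf[0] = 65 -> leaves = [65, 44, 2, 79, 75, 97, 58, 98]
  L0: [65, 44, 2, 79, 75, 97, 58, 98]
  L1: h(65,44)=(65*31+44)%997=65 h(2,79)=(2*31+79)%997=141 h(75,97)=(75*31+97)%997=428 h(58,98)=(58*31+98)%997=899 -> [65, 141, 428, 899]
  L2: h(65,141)=(65*31+141)%997=162 h(428,899)=(428*31+899)%997=209 -> [162, 209]
  L3: h(162,209)=(162*31+209)%997=246 -> [246]
  root = 246 != target 935
Candidate C: set leaf[4] = 43 -> leaves = [27, 44, 2, 79, 43, 97, 58, 98]
  L0: [27, 44, 2, 79, 43, 97, 58, 98]
  L1: h(27,44)=(27*31+44)%997=881 h(2,79)=(2*31+79)%997=141 h(43,97)=(43*31+97)%997=433 h(58,98)=(58*31+98)%997=899 -> [881, 141, 433, 899]
  L2: h(881,141)=(881*31+141)%997=533 h(433,899)=(433*31+899)%997=364 -> [533, 364]
  L3: h(533,364)=(533*31+364)%997=935 -> [935]
  root = 935 == target 935  ** MATCH **
Candidate C produces the target root.

Answer: C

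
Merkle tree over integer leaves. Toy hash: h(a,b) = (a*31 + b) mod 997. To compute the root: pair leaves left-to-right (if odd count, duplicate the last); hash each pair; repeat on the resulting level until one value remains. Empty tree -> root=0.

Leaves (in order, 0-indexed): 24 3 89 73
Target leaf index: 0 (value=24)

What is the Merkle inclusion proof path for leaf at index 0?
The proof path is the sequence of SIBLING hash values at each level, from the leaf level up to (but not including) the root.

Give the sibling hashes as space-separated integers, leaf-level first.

Answer: 3 838

Derivation:
L0 (leaves): [24, 3, 89, 73], target index=0
L1: h(24,3)=(24*31+3)%997=747 [pair 0] h(89,73)=(89*31+73)%997=838 [pair 1] -> [747, 838]
  Sibling for proof at L0: 3
L2: h(747,838)=(747*31+838)%997=67 [pair 0] -> [67]
  Sibling for proof at L1: 838
Root: 67
Proof path (sibling hashes from leaf to root): [3, 838]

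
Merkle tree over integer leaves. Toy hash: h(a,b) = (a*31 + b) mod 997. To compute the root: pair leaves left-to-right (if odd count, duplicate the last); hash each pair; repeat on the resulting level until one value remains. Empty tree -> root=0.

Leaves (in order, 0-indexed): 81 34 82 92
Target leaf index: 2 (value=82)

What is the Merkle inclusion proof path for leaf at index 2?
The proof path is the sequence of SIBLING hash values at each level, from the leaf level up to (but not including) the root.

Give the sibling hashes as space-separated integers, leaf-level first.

L0 (leaves): [81, 34, 82, 92], target index=2
L1: h(81,34)=(81*31+34)%997=551 [pair 0] h(82,92)=(82*31+92)%997=640 [pair 1] -> [551, 640]
  Sibling for proof at L0: 92
L2: h(551,640)=(551*31+640)%997=772 [pair 0] -> [772]
  Sibling for proof at L1: 551
Root: 772
Proof path (sibling hashes from leaf to root): [92, 551]

Answer: 92 551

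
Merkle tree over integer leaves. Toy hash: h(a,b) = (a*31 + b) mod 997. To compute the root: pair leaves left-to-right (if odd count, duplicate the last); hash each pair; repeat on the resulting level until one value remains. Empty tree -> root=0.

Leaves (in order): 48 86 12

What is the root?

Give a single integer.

Answer: 325

Derivation:
L0: [48, 86, 12]
L1: h(48,86)=(48*31+86)%997=577 h(12,12)=(12*31+12)%997=384 -> [577, 384]
L2: h(577,384)=(577*31+384)%997=325 -> [325]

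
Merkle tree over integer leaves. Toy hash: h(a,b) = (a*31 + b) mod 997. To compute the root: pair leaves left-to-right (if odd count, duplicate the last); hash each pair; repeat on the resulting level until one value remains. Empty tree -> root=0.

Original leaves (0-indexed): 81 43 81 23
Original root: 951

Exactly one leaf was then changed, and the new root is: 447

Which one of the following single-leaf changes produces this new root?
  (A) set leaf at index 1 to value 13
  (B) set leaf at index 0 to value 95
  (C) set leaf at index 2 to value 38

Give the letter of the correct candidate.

Original leaves: [81, 43, 81, 23]
Target new root: 447
Try each candidate change and compute the resulting root:
Candidate A: set leaf[1] = 13 -> leaves = [81, 13, 81, 23]
  L0: [81, 13, 81, 23]
  L1: h(81,13)=(81*31+13)%997=530 h(81,23)=(81*31+23)%997=540 -> [530, 540]
  L2: h(530,540)=(530*31+540)%997=21 -> [21]
  root = 21 != target 447
Candidate B: set leaf[0] = 95 -> leaves = [95, 43, 81, 23]
  L0: [95, 43, 81, 23]
  L1: h(95,43)=(95*31+43)%997=994 h(81,23)=(81*31+23)%997=540 -> [994, 540]
  L2: h(994,540)=(994*31+540)%997=447 -> [447]
  root = 447 == target 447  ** MATCH **
Candidate C: set leaf[2] = 38 -> leaves = [81, 43, 38, 23]
  L0: [81, 43, 38, 23]
  L1: h(81,43)=(81*31+43)%997=560 h(38,23)=(38*31+23)%997=204 -> [560, 204]
  L2: h(560,204)=(560*31+204)%997=615 -> [615]
  root = 615 != target 447
Candidate B produces the target root.

Answer: B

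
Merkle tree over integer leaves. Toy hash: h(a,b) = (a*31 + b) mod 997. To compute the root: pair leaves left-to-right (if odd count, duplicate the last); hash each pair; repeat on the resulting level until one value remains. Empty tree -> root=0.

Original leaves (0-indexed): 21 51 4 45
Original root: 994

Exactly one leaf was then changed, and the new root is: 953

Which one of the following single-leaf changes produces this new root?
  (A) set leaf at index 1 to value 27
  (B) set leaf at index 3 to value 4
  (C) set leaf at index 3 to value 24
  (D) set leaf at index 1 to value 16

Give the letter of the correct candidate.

Original leaves: [21, 51, 4, 45]
Target new root: 953
Try each candidate change and compute the resulting root:
Candidate A: set leaf[1] = 27 -> leaves = [21, 27, 4, 45]
  L0: [21, 27, 4, 45]
  L1: h(21,27)=(21*31+27)%997=678 h(4,45)=(4*31+45)%997=169 -> [678, 169]
  L2: h(678,169)=(678*31+169)%997=250 -> [250]
  root = 250 != target 953
Candidate B: set leaf[3] = 4 -> leaves = [21, 51, 4, 4]
  L0: [21, 51, 4, 4]
  L1: h(21,51)=(21*31+51)%997=702 h(4,4)=(4*31+4)%997=128 -> [702, 128]
  L2: h(702,128)=(702*31+128)%997=953 -> [953]
  root = 953 == target 953  ** MATCH **
Candidate C: set leaf[3] = 24 -> leaves = [21, 51, 4, 24]
  L0: [21, 51, 4, 24]
  L1: h(21,51)=(21*31+51)%997=702 h(4,24)=(4*31+24)%997=148 -> [702, 148]
  L2: h(702,148)=(702*31+148)%997=973 -> [973]
  root = 973 != target 953
Candidate D: set leaf[1] = 16 -> leaves = [21, 16, 4, 45]
  L0: [21, 16, 4, 45]
  L1: h(21,16)=(21*31+16)%997=667 h(4,45)=(4*31+45)%997=169 -> [667, 169]
  L2: h(667,169)=(667*31+169)%997=906 -> [906]
  root = 906 != target 953
Candidate B produces the target root.

Answer: B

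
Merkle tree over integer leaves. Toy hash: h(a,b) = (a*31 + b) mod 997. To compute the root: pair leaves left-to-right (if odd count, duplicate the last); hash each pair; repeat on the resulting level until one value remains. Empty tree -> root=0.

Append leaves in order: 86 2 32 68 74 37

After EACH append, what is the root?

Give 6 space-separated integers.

After append 86 (leaves=[86]):
  L0: [86]
  root=86
After append 2 (leaves=[86, 2]):
  L0: [86, 2]
  L1: h(86,2)=(86*31+2)%997=674 -> [674]
  root=674
After append 32 (leaves=[86, 2, 32]):
  L0: [86, 2, 32]
  L1: h(86,2)=(86*31+2)%997=674 h(32,32)=(32*31+32)%997=27 -> [674, 27]
  L2: h(674,27)=(674*31+27)%997=981 -> [981]
  root=981
After append 68 (leaves=[86, 2, 32, 68]):
  L0: [86, 2, 32, 68]
  L1: h(86,2)=(86*31+2)%997=674 h(32,68)=(32*31+68)%997=63 -> [674, 63]
  L2: h(674,63)=(674*31+63)%997=20 -> [20]
  root=20
After append 74 (leaves=[86, 2, 32, 68, 74]):
  L0: [86, 2, 32, 68, 74]
  L1: h(86,2)=(86*31+2)%997=674 h(32,68)=(32*31+68)%997=63 h(74,74)=(74*31+74)%997=374 -> [674, 63, 374]
  L2: h(674,63)=(674*31+63)%997=20 h(374,374)=(374*31+374)%997=4 -> [20, 4]
  L3: h(20,4)=(20*31+4)%997=624 -> [624]
  root=624
After append 37 (leaves=[86, 2, 32, 68, 74, 37]):
  L0: [86, 2, 32, 68, 74, 37]
  L1: h(86,2)=(86*31+2)%997=674 h(32,68)=(32*31+68)%997=63 h(74,37)=(74*31+37)%997=337 -> [674, 63, 337]
  L2: h(674,63)=(674*31+63)%997=20 h(337,337)=(337*31+337)%997=814 -> [20, 814]
  L3: h(20,814)=(20*31+814)%997=437 -> [437]
  root=437

Answer: 86 674 981 20 624 437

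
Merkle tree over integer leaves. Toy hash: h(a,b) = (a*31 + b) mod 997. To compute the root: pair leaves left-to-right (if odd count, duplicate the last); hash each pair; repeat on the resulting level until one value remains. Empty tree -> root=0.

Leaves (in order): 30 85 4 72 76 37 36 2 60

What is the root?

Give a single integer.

Answer: 125

Derivation:
L0: [30, 85, 4, 72, 76, 37, 36, 2, 60]
L1: h(30,85)=(30*31+85)%997=18 h(4,72)=(4*31+72)%997=196 h(76,37)=(76*31+37)%997=399 h(36,2)=(36*31+2)%997=121 h(60,60)=(60*31+60)%997=923 -> [18, 196, 399, 121, 923]
L2: h(18,196)=(18*31+196)%997=754 h(399,121)=(399*31+121)%997=526 h(923,923)=(923*31+923)%997=623 -> [754, 526, 623]
L3: h(754,526)=(754*31+526)%997=969 h(623,623)=(623*31+623)%997=993 -> [969, 993]
L4: h(969,993)=(969*31+993)%997=125 -> [125]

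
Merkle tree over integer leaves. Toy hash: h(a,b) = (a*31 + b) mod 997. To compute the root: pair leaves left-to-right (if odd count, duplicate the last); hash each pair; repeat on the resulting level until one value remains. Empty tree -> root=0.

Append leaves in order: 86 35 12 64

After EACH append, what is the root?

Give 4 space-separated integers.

Answer: 86 707 367 419

Derivation:
After append 86 (leaves=[86]):
  L0: [86]
  root=86
After append 35 (leaves=[86, 35]):
  L0: [86, 35]
  L1: h(86,35)=(86*31+35)%997=707 -> [707]
  root=707
After append 12 (leaves=[86, 35, 12]):
  L0: [86, 35, 12]
  L1: h(86,35)=(86*31+35)%997=707 h(12,12)=(12*31+12)%997=384 -> [707, 384]
  L2: h(707,384)=(707*31+384)%997=367 -> [367]
  root=367
After append 64 (leaves=[86, 35, 12, 64]):
  L0: [86, 35, 12, 64]
  L1: h(86,35)=(86*31+35)%997=707 h(12,64)=(12*31+64)%997=436 -> [707, 436]
  L2: h(707,436)=(707*31+436)%997=419 -> [419]
  root=419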